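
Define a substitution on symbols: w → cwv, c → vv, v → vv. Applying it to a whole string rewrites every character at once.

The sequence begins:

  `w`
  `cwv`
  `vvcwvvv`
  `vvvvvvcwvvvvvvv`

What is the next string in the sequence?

Rewriting the 15 symbols of vvvvvvcwvvvvvvv one by one yields vv vv vv vv vv vv vv cwv vv vv vv vv vv vv vv; concatenated:

vvvvvvvvvvvvvvcwvvvvvvvvvvvvvvv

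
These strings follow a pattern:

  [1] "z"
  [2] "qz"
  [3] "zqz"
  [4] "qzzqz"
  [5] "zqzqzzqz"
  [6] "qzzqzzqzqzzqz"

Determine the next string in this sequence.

This is a Fibonacci-style word recurrence s(k) = s(k−2)·s(k−1): e.g. z·qz = zqz.
The next term joins zqzqzzqz and qzzqzzqzqzzqz.

zqzqzzqzqzzqzzqzqzzqz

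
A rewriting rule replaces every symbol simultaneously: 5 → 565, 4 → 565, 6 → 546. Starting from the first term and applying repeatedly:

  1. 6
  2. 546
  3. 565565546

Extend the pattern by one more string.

565546565565546565565565546

Rewriting each symbol of 565565546: 5→565, 6→546, 5→565, 5→565, 6→546, 5→565, 5→565, 4→565, 6→546, which concatenates to 565 546 565 565 546 565 565 565 546.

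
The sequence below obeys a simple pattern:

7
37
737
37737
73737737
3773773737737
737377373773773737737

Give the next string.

This is a Fibonacci-style word recurrence s(k) = s(k−2)·s(k−1): e.g. 7·37 = 737.
The next term joins 3773773737737 and 737377373773773737737.

3773773737737737377373773773737737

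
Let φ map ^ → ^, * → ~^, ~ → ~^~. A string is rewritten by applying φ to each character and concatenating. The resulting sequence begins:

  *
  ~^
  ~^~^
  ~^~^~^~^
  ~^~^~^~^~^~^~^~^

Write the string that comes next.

Replace each of the 16 characters of ~^~^~^~^~^~^~^~^ in place — ~^~ ^ ~^~ ^ ~^~ ^ ~^~ ^ ~^~ ^ ~^~ ^ ~^~ ^ ~^~ ^ — and concatenate.

~^~^~^~^~^~^~^~^~^~^~^~^~^~^~^~^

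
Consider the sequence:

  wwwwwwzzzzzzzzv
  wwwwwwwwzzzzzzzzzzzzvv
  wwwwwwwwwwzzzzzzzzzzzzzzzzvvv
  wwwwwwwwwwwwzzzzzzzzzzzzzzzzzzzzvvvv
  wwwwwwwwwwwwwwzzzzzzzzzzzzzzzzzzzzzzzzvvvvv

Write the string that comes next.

Term n consists of 2n+2 w's, followed by 4n z's, followed by n-1 v's, where the shown terms are n = 2, 3, 4, 5, 6.
Setting n = 7 gives 16, 28, 6 characters in each block.

wwwwwwwwwwwwwwwwzzzzzzzzzzzzzzzzzzzzzzzzzzzzvvvvvv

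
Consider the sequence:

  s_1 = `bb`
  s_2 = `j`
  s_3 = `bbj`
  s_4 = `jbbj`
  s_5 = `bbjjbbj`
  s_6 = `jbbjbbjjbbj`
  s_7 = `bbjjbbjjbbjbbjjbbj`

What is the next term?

Each term (from the third on) is the two preceding terms concatenated in order: term 3 = bb·j = bbj.
The next term joins jbbjbbjjbbj and bbjjbbjjbbjbbjjbbj.

jbbjbbjjbbjbbjjbbjjbbjbbjjbbj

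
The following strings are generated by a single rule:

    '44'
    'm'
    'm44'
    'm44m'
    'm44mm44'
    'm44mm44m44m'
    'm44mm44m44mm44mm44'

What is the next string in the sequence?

This is a Fibonacci-style word recurrence s(k) = s(k−1)·s(k−2): e.g. m·44 = m44.
The next term joins m44mm44m44mm44mm44 and m44mm44m44m.

m44mm44m44mm44mm44m44mm44m44m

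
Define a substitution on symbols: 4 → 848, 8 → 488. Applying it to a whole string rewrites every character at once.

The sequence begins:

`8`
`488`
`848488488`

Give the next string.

488848488848488488848488488

Apply φ to 848488488 symbol by symbol: 8→488, 4→848, 8→488, 4→848, 8→488, 8→488, 4→848, 8→488, 8→488; joined: 488 848 488 848 488 488 848 488 488.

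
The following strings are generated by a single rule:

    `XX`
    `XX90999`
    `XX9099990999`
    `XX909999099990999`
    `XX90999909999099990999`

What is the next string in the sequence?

Each term is the previous one with 90999 appended.
One more step from XX90999909999099990999 gives the answer.

XX9099990999909999099990999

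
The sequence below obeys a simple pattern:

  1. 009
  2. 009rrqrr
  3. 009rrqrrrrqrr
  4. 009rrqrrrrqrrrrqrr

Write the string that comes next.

Every step adds rrqrr to the end: s(k+1) = s(k)·rrqrr.
So the next term is 009rrqrrrrqrrrrqrr·rrqrr.

009rrqrrrrqrrrrqrrrrqrr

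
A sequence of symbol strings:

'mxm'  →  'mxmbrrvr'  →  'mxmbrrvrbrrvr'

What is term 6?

The strings grow by a fixed suffix brrvr each time.
From mxmbrrvrbrrvr, 3 further steps: mxmbrrvrbrrvr → mxmbrrvrbrrvrbrrvr → mxmbrrvrbrrvrbrrvrbrrvr → (answer).

mxmbrrvrbrrvrbrrvrbrrvrbrrvr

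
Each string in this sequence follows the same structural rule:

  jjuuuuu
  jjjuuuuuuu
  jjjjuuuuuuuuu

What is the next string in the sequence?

Reading off run lengths: j runs 2, 3, 4; u runs 5, 7, 9 — each is linear in n, where the shown terms are n = 2, 3, 4.
For the next term, n = 5, so the run lengths are 5, 11.

jjjjjuuuuuuuuuuu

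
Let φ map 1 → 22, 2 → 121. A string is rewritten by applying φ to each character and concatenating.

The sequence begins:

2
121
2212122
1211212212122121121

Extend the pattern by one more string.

φ(1211212212122121121) expands symbol-by-symbol to 22 121 22 22 121 22 121 121 22 121 22 121 121 22 121 22 22 121 22; joining the 19 pieces gives the next term.

22121222212122121121221212212112122121222212122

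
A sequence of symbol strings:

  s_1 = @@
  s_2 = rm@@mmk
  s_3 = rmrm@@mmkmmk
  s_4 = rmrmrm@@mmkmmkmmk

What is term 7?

Each term wraps the previous one in rm on the left and mmk on the right.
From rmrmrm@@mmkmmkmmk, 3 further steps: rmrmrm@@mmkmmkmmk → rmrmrmrm@@mmkmmkmmkmmk → rmrmrmrmrm@@mmkmmkmmkmmkmmk → (answer).

rmrmrmrmrmrm@@mmkmmkmmkmmkmmkmmk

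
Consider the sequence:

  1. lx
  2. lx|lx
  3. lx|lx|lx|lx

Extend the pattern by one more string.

Each string is two copies of the previous one joined by '|'.
Doubling lx|lx|lx|lx with '|' between the halves:

lx|lx|lx|lx|lx|lx|lx|lx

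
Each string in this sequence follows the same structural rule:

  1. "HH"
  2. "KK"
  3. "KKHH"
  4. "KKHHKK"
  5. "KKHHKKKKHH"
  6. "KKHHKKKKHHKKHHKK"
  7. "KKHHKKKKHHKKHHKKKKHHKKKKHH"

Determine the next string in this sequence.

This is a Fibonacci-style word recurrence s(k) = s(k−1)·s(k−2): e.g. KK·HH = KKHH.
The next term joins KKHHKKKKHHKKHHKKKKHHKKKKHH and KKHHKKKKHHKKHHKK.

KKHHKKKKHHKKHHKKKKHHKKKKHHKKHHKKKKHHKKHHKK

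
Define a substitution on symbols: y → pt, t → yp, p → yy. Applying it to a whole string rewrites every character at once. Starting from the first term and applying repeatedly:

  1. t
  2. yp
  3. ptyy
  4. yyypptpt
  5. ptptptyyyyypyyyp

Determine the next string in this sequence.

yyypyyypyyypptptptptptyyptptptyy

φ(ptptptyyyyypyyyp) expands symbol-by-symbol to yy yp yy yp yy yp pt pt pt pt pt yy pt pt pt yy; joining the 16 pieces gives the next term.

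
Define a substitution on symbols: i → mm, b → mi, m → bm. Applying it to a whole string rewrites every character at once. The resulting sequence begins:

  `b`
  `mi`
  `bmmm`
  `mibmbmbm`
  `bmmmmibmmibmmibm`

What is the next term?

Replace each of the 16 characters of bmmmmibmmibmmibm in place — mi bm bm bm bm mm mi bm bm mm mi bm bm mm mi bm — and concatenate.

mibmbmbmbmmmmibmbmmmmibmbmmmmibm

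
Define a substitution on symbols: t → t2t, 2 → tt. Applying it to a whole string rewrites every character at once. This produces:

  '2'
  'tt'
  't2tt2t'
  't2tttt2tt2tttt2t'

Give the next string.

Replace each of the 16 characters of t2tttt2tt2tttt2t in place — t2t tt t2t t2t t2t t2t tt t2t t2t tt t2t t2t t2t t2t tt t2t — and concatenate.

t2tttt2tt2tt2tt2tttt2tt2tttt2tt2tt2tt2tttt2t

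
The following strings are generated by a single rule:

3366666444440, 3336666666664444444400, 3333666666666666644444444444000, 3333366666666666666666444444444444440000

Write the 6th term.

3333333666666666666666666666666644444444444444444444000000

Reading off run lengths: 3 runs 2, 3, 4, 5; 6 runs 5, 9, 13, 17; 4 runs 5, 8, 11, 14; 0 runs 1, 2, 3, 4 — each is linear in n (n = 1, 2, …).
Setting n = 6 gives 7, 25, 20, 6 characters in each block.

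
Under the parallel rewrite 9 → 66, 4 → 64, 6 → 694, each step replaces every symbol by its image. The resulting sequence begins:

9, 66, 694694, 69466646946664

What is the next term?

694666469469469464694666469469469464

Replace each of the 14 characters of 69466646946664 in place — 694 66 64 694 694 694 64 694 66 64 694 694 694 64 — and concatenate.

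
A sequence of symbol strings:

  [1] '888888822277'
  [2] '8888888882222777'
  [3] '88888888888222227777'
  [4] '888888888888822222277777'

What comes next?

8888888888888882222222777777

Each string has the form 8^{2n+1} 2^{n} 7^{n-1}, where the shown terms are n = 3, 4, 5, 6.
At n = 7 the blocks have lengths 15, 7, 6.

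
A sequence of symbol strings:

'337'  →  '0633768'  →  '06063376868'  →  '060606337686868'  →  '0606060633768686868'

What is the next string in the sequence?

06060606063376868686868

s(k+1) = 06·s(k)·68, so each term gains 06 as a prefix and 68 as a suffix.
One more step from 0606060633768686868 gives the answer.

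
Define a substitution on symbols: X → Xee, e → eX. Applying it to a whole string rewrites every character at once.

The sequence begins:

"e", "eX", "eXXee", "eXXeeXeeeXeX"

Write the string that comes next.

Expanding eXXeeXeeeXeX: e→eX, X→Xee, X→Xee, e→eX, e→eX, X→Xee, e→eX, e→eX, e→eX, X→Xee, e→eX, X→Xee. Concatenated: eX Xee Xee eX eX Xee eX eX eX Xee eX Xee.

eXXeeXeeeXeXXeeeXeXeXXeeeXXee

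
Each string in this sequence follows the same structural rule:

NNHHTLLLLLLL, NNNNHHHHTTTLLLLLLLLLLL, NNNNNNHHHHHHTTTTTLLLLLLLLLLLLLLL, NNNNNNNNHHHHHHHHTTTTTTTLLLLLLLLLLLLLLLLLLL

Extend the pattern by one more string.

NNNNNNNNNNHHHHHHHHHHTTTTTTTTTLLLLLLLLLLLLLLLLLLLLLLL

Term n consists of 2n N's, followed by 2n H's, followed by 2n-1 T's, followed by 4n+3 L's (n = 1, 2, …).
At n = 5 the blocks have lengths 10, 10, 9, 23.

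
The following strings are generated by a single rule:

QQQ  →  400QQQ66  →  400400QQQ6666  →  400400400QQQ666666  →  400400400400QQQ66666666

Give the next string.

Each term wraps the previous one in 400 on the left and 66 on the right.
Applying this once more to 400400400400QQQ66666666:

400400400400400QQQ6666666666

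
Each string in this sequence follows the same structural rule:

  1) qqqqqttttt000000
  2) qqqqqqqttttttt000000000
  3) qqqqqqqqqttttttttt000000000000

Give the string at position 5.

The n-th term is 2n+1 q's then 2n+1 t's then 3n 0's, where the shown terms are n = 2, 3, 4.
At n = 6 the blocks have lengths 13, 13, 18.

qqqqqqqqqqqqqttttttttttttt000000000000000000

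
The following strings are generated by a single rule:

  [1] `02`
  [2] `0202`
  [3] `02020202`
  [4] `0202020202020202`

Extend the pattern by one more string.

02020202020202020202020202020202

Every step duplicates the string.
One more doubling of 0202020202020202 gives the answer.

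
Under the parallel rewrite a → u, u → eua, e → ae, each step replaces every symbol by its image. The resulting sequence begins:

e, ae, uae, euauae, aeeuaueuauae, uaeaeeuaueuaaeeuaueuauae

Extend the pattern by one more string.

euauaeuaeaeeuaueuaaeeuauuaeaeeuaueuaaeeuaueuauae

Replace each of the 24 characters of uaeaeeuaueuaaeeuaueuauae in place — eua u ae u ae ae eua u eua ae eua u u ae ae eua u eua ae eua u eua u ae — and concatenate.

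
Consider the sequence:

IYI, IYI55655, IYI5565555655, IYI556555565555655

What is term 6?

Each term is the previous one with 55655 appended.
From IYI556555565555655, 2 further steps: IYI556555565555655 → IYI55655556555565555655 → (answer).

IYI5565555655556555565555655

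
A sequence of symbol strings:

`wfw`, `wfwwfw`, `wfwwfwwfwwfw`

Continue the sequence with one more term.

Every step duplicates the string.
So the next term is two copies of wfwwfwwfwwfw.

wfwwfwwfwwfwwfwwfwwfwwfw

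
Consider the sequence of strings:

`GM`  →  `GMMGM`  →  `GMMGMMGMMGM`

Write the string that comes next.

s(k+1) = s(k)·M·s(k) — each term doubles the last with 'M' between the halves.
Doubling GMMGMMGMMGM with 'M' between the halves:

GMMGMMGMMGMMGMMGMMGMMGM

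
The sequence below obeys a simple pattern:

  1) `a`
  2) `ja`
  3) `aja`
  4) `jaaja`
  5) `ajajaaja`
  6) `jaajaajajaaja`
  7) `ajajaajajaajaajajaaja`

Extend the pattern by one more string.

Each term (from the third on) is the two preceding terms concatenated in order: term 3 = a·ja = aja.
The next term joins jaajaajajaaja and ajajaajajaajaajajaaja.

jaajaajajaajaajajaajajaajaajajaaja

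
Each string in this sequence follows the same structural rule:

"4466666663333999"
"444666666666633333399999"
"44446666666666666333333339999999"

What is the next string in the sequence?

Each string has the form 4^{n} 6^{3n+1} 3^{2n} 9^{2n-1}, where the shown terms are n = 2, 3, 4.
For the next term, n = 5, so the run lengths are 5, 16, 10, 9.

4444466666666666666663333333333999999999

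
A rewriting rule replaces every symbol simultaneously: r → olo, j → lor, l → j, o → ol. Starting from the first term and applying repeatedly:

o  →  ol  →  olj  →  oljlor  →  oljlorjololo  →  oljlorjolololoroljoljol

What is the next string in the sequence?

φ(oljlorjolololoroljoljol) expands symbol-by-symbol to ol j lor j ol olo lor ol j ol j ol j ol olo ol j lor ol j lor ol j; joining the 23 pieces gives the next term.

oljlorjolololoroljoljoljololooljloroljlorolj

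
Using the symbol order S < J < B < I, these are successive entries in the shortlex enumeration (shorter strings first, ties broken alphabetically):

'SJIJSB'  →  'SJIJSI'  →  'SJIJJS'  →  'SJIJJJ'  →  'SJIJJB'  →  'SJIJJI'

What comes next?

SJIJBS

The successor of SJIJJI increments the rightmost position that isn't already I and resets every position after it to S.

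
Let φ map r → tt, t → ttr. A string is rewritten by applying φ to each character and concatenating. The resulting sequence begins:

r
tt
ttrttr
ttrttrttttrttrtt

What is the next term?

Rewriting the 16 symbols of ttrttrttttrttrtt one by one yields ttr ttr tt ttr ttr tt ttr ttr ttr ttr tt ttr ttr tt ttr ttr; concatenated:

ttrttrttttrttrttttrttrttrttrttttrttrttttrttr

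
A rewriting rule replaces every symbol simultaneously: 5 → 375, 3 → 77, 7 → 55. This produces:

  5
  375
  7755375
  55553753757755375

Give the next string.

3753753753757755375775537555553753757755375

Applying the rule to each of the 17 symbols of 55553753757755375 gives the pieces 375 375 375 375 77 55 375 77 55 375 55 55 375 375 77 55 375, which concatenate to the answer.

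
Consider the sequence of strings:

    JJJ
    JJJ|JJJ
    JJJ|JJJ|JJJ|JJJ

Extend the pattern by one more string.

JJJ|JJJ|JJJ|JJJ|JJJ|JJJ|JJJ|JJJ

Every step duplicates the string with '|' between the halves.
So the next term is two copies of JJJ|JJJ|JJJ|JJJ with '|' between the halves.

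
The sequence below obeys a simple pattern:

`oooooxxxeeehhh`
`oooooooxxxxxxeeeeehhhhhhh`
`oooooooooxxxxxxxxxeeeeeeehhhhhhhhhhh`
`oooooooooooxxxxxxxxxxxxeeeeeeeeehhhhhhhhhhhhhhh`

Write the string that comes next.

oooooooooooooxxxxxxxxxxxxxxxeeeeeeeeeeehhhhhhhhhhhhhhhhhhh

The n-th term is 2n+3 o's then 3n x's then 2n+1 e's then 4n-1 h's (n = 1, 2, …).
At n = 5 the blocks have lengths 13, 15, 11, 19.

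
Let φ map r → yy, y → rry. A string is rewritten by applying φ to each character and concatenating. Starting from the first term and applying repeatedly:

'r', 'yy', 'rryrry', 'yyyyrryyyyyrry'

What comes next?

rryrryrryrryyyyyrryrryrryrryrryyyyyrry

Replace each of the 14 characters of yyyyrryyyyyrry in place — rry rry rry rry yy yy rry rry rry rry rry yy yy rry — and concatenate.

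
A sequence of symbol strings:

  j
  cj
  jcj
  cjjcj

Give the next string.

This is a Fibonacci-style word recurrence s(k) = s(k−2)·s(k−1): e.g. j·cj = jcj.
Continuing: jcj · cjjcj gives term 5.

jcjcjjcj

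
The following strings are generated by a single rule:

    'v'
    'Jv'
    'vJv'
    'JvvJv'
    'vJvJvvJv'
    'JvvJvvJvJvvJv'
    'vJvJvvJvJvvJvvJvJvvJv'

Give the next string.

JvvJvvJvJvvJvvJvJvvJvJvvJvvJvJvvJv

Each term (from the third on) is the two preceding terms concatenated in order: term 3 = v·Jv = vJv.
So term 8 is JvvJvvJvJvvJv·vJvJvvJvJvvJvvJvJvvJv.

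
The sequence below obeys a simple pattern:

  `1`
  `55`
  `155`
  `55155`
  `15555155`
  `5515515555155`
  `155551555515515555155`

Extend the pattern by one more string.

This is a Fibonacci-style word recurrence s(k) = s(k−2)·s(k−1): e.g. 1·55 = 155.
Continuing: 5515515555155 · 155551555515515555155 gives term 8.

5515515555155155551555515515555155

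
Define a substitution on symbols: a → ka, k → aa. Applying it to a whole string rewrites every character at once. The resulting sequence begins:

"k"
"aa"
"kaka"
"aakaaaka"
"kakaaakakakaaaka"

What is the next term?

Rewriting the 16 symbols of kakaaakakakaaaka one by one yields aa ka aa ka ka ka aa ka aa ka aa ka ka ka aa ka; concatenated:

aakaaakakakaaakaaakaaakakakaaaka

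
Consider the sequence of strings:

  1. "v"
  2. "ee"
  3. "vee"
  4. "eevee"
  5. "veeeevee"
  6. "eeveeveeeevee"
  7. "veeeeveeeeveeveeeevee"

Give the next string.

eeveeveeeeveeveeeeveeeeveeveeeevee

This is a Fibonacci-style word recurrence s(k) = s(k−2)·s(k−1): e.g. v·ee = vee.
So term 8 is eeveeveeeevee·veeeeveeeeveeveeeevee.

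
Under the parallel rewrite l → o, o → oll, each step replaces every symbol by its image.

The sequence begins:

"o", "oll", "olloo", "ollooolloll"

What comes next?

Expanding ollooolloll: o→oll, l→o, l→o, o→oll, o→oll, o→oll, l→o, l→o, o→oll, l→o, l→o. Concatenated: oll o o oll oll oll o o oll o o.

ollooollollollooolloo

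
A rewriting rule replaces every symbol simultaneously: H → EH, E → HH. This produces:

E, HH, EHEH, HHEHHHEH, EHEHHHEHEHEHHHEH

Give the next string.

HHEHHHEHEHEHHHEHHHEHHHEHEHEHHHEH

Replace each of the 16 characters of EHEHHHEHEHEHHHEH in place — HH EH HH EH EH EH HH EH HH EH HH EH EH EH HH EH — and concatenate.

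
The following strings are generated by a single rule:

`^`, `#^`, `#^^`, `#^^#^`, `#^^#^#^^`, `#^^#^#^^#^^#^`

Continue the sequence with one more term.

Each term (from the third on) is the previous term followed by the one before it: term 3 = #^·^ = #^^.
The next term joins #^^#^#^^#^^#^ and #^^#^#^^.

#^^#^#^^#^^#^#^^#^#^^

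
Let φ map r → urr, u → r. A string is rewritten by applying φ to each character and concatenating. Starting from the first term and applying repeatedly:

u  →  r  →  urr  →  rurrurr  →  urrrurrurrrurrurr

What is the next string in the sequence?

φ(urrrurrurrrurrurr) expands symbol-by-symbol to r urr urr urr r urr urr r urr urr urr r urr urr r urr urr; joining the 17 pieces gives the next term.

rurrurrurrrurrurrrurrurrurrrurrurrrurrurr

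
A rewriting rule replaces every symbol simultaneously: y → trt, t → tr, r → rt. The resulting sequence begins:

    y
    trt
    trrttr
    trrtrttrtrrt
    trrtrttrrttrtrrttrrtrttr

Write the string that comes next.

trrtrttrrttrtrrtrttrtrrttrrtrttrtrrtrttrrttrtrrt

Applying the rule to each of the 24 symbols of trrtrttrrttrtrrttrrtrttr gives the pieces tr rt rt tr rt tr tr rt rt tr tr rt tr rt rt tr tr rt rt tr rt tr tr rt, which concatenate to the answer.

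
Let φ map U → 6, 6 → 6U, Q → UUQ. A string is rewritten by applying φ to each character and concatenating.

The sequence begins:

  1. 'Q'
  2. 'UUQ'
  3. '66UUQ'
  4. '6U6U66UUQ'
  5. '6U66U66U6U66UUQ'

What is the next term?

6U66U6U66U6U66U66U6U66UUQ

Applying the rule to each of the 15 symbols of 6U66U66U6U66UUQ gives the pieces 6U 6 6U 6U 6 6U 6U 6 6U 6 6U 6U 6 6 UUQ, which concatenate to the answer.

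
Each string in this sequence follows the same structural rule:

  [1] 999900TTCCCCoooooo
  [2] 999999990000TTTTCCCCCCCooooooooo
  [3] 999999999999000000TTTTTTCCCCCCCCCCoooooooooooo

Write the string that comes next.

The n-th term is 4n 9's then 2n 0's then 2n T's then 3n+1 C's then 3n+3 o's (n = 1, 2, …).
For the next term, n = 4, so the run lengths are 16, 8, 8, 13, 15.

999999999999999900000000TTTTTTTTCCCCCCCCCCCCCooooooooooooooo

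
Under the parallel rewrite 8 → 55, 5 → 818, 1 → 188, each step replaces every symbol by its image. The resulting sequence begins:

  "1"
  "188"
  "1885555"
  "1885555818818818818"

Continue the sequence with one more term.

18855558188188188185518855551885555188555518855

φ(1885555818818818818) expands symbol-by-symbol to 188 55 55 818 818 818 818 55 188 55 55 188 55 55 188 55 55 188 55; joining the 19 pieces gives the next term.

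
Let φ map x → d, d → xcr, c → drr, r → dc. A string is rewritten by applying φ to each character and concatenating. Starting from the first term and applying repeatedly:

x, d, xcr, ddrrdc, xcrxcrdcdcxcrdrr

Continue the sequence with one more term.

Replace each of the 16 characters of xcrxcrdcdcxcrdrr in place — d drr dc d drr dc xcr drr xcr drr d drr dc xcr dc dc — and concatenate.

ddrrdcddrrdcxcrdrrxcrdrrddrrdcxcrdcdc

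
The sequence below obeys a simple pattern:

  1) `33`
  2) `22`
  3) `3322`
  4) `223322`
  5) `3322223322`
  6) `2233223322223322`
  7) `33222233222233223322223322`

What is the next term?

Each term (from the third on) is the two preceding terms concatenated in order: term 3 = 33·22 = 3322.
Continuing: 2233223322223322 · 33222233222233223322223322 gives term 8.

223322332222332233222233222233223322223322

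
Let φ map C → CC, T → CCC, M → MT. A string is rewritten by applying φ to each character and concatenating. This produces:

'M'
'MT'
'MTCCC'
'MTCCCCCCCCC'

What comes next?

MTCCCCCCCCCCCCCCCCCCCCC

Rewriting each symbol of MTCCCCCCCCC: M→MT, T→CCC, C→CC, C→CC, C→CC, C→CC, C→CC, C→CC, C→CC, C→CC, C→CC, which concatenates to MT CCC CC CC CC CC CC CC CC CC CC.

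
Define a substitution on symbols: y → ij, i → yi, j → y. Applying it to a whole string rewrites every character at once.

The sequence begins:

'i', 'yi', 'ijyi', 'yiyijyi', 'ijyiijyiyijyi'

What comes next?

φ(ijyiijyiyijyi) expands symbol-by-symbol to yi y ij yi yi y ij yi ij yi y ij yi; joining the 13 pieces gives the next term.

yiyijyiyiyijyiijyiyijyi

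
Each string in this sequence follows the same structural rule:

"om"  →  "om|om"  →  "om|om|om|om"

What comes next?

om|om|om|om|om|om|om|om

Every step duplicates the string with '|' between the halves.
One more doubling of om|om|om|om gives the answer.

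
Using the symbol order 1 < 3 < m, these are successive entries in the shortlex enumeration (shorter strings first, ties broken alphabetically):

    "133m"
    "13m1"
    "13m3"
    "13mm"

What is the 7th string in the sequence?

Continuing the enumeration 3 steps past 13mm: 13mm → 1m11 → 1m13 → (answer).

1m1m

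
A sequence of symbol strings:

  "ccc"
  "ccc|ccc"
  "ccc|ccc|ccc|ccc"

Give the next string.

Each string is two copies of the previous one joined by '|'.
One more doubling of ccc|ccc|ccc|ccc gives the answer.

ccc|ccc|ccc|ccc|ccc|ccc|ccc|ccc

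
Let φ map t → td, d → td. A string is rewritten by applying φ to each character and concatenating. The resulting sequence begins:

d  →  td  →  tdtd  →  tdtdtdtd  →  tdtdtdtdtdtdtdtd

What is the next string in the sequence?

Rewriting the 16 symbols of tdtdtdtdtdtdtdtd one by one yields td td td td td td td td td td td td td td td td; concatenated:

tdtdtdtdtdtdtdtdtdtdtdtdtdtdtdtd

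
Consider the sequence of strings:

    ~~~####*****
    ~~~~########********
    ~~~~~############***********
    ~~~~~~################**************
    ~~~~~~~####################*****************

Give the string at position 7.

Reading off run lengths: ~ runs 3, 4, 5, 6, 7; # runs 4, 8, 12, 16, 20; * runs 5, 8, 11, 14, 17 — each is linear in n (n = 1, 2, …).
For term 7, n = 7, so the run lengths are 9, 28, 23.

~~~~~~~~~############################***********************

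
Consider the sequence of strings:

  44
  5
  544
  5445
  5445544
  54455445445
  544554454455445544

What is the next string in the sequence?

From term 3 onward, concatenate the last term with the second-to-last: 5·44 = 544, 544·5 = 5445, …
The next term joins 544554454455445544 and 54455445445.

54455445445544554454455445445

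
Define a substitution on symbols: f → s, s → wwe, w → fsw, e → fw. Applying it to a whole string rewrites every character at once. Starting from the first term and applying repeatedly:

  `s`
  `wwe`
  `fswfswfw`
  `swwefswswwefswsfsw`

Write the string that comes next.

Rewriting the 18 symbols of swwefswswwefswsfsw one by one yields wwe fsw fsw fw s wwe fsw wwe fsw fsw fw s wwe fsw wwe s wwe fsw; concatenated:

wwefswfswfwswwefswwwefswfswfwswwefswwweswwefsw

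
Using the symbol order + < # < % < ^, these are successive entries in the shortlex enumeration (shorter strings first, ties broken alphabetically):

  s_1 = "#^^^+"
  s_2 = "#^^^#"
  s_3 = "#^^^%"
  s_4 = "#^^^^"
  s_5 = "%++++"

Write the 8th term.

Continuing the enumeration 3 steps past %++++: %++++ → %+++# → %+++% → (answer).

%+++^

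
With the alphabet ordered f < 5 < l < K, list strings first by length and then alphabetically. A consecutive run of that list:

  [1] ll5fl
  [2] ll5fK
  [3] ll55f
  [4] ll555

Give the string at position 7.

ll5lf

Continuing the enumeration 3 steps past ll555: ll555 → ll55l → ll55K → (answer).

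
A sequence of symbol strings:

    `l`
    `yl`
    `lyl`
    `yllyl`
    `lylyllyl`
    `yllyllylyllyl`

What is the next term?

lylyllylyllyllylyllyl

Each term (from the third on) is the two preceding terms concatenated in order: term 3 = l·yl = lyl.
Continuing: lylyllyl · yllyllylyllyl gives term 7.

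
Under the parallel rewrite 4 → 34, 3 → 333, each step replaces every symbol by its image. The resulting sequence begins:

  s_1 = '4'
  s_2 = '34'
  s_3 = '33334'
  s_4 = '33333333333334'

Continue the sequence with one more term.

Applying the rule to each of the 14 symbols of 33333333333334 gives the pieces 333 333 333 333 333 333 333 333 333 333 333 333 333 34, which concatenate to the answer.

33333333333333333333333333333333333333334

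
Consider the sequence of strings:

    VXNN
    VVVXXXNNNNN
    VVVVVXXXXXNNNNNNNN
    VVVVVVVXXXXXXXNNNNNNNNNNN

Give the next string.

Reading off run lengths: V runs 1, 3, 5, 7; X runs 1, 3, 5, 7; N runs 2, 5, 8, 11 — each is linear in n (n = 1, 2, …).
Setting n = 5 gives 9, 9, 14 characters in each block.

VVVVVVVVVXXXXXXXXXNNNNNNNNNNNNNN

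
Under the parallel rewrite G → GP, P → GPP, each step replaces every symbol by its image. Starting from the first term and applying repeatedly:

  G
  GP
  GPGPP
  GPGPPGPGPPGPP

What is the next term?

Rewriting the 13 symbols of GPGPPGPGPPGPP one by one yields GP GPP GP GPP GPP GP GPP GP GPP GPP GP GPP GPP; concatenated:

GPGPPGPGPPGPPGPGPPGPGPPGPPGPGPPGPP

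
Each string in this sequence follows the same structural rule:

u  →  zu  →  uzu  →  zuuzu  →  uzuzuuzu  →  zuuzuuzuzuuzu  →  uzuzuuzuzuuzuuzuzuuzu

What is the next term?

zuuzuuzuzuuzuuzuzuuzuzuuzuuzuzuuzu

From term 3 onward, concatenate the second-to-last term with the last: u·zu = uzu, zu·uzu = zuuzu, …
So term 8 is zuuzuuzuzuuzu·uzuzuuzuzuuzuuzuzuuzu.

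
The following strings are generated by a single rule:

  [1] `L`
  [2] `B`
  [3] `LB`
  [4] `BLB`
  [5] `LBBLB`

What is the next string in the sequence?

BLBLBBLB

From term 3 onward, concatenate the second-to-last term with the last: L·B = LB, B·LB = BLB, …
So term 6 is BLB·LBBLB.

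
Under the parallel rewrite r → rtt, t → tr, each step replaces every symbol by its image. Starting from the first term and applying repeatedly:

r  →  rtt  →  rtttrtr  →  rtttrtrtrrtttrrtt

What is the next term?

rtttrtrtrrtttrrtttrrttrtttrtrtrrttrtttrtr

φ(rtttrtrtrrtttrrtt) expands symbol-by-symbol to rtt tr tr tr rtt tr rtt tr rtt rtt tr tr tr rtt rtt tr tr; joining the 17 pieces gives the next term.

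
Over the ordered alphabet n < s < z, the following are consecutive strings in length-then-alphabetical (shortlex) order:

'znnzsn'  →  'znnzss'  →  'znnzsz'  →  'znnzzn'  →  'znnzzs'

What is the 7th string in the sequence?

znsnnn

Stepping forward 2 times from znnzzs: znnzzs → znnzzz, then the target.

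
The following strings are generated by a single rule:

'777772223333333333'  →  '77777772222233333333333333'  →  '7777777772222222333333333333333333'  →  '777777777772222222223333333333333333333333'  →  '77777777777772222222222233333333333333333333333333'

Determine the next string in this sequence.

Term n consists of 2n+1 7's, followed by 2n-1 2's, followed by 4n+2 3's, where the shown terms are n = 2, 3, 4, 5, 6.
At n = 7 the blocks have lengths 15, 13, 30.

7777777777777772222222222222333333333333333333333333333333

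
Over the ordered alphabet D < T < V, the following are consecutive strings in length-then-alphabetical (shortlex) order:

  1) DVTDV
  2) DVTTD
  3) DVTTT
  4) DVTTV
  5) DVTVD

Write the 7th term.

DVTVV

Advancing 2 positions from DVTVD through DVTVD → DVTVT reaches term 7.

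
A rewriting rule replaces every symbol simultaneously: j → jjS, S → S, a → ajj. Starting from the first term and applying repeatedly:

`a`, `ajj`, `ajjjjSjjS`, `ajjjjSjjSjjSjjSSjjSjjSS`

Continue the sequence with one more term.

Rewriting the 23 symbols of ajjjjSjjSjjSjjSSjjSjjSS one by one yields ajj jjS jjS jjS jjS S jjS jjS S jjS jjS S jjS jjS S S jjS jjS S jjS jjS S S; concatenated:

ajjjjSjjSjjSjjSSjjSjjSSjjSjjSSjjSjjSSSjjSjjSSjjSjjSSS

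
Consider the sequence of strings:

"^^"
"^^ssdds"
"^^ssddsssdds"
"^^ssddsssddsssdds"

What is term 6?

Each term is the previous one with ssdds appended.
From ^^ssddsssddsssdds, 2 further steps: ^^ssddsssddsssdds → ^^ssddsssddsssddsssdds → (answer).

^^ssddsssddsssddsssddsssdds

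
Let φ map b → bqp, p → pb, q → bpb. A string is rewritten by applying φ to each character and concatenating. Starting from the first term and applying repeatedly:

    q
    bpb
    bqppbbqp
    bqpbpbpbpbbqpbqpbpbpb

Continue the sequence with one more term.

Replace each of the 21 characters of bqpbpbpbpbbqpbqpbpbpb in place — bqp bpb pb bqp pb bqp pb bqp pb bqp bqp bpb pb bqp bpb pb bqp pb bqp pb bqp — and concatenate.

bqpbpbpbbqppbbqppbbqppbbqpbqpbpbpbbqpbpbpbbqppbbqppbbqp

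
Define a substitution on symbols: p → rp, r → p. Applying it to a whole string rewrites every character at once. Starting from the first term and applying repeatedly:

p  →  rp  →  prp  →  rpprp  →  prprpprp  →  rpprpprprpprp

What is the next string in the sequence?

prprpprprpprpprprpprp

Replace each of the 13 characters of rpprpprprpprp in place — p rp rp p rp rp p rp p rp rp p rp — and concatenate.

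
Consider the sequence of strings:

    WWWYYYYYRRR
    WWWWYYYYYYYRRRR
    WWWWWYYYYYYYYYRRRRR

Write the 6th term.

Each string has the form W^{n+1} Y^{2n+1} R^{n+1}, where the shown terms are n = 2, 3, 4.
Setting n = 7 gives 8, 15, 8 characters in each block.

WWWWWWWWYYYYYYYYYYYYYYYRRRRRRRR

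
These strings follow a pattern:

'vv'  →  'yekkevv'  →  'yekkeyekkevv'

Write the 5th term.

Each term is the previous one with yekke prepended.
From yekkeyekkevv, 2 further steps: yekkeyekkevv → yekkeyekkeyekkevv → (answer).

yekkeyekkeyekkeyekkevv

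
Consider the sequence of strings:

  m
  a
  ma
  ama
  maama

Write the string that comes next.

This is a Fibonacci-style word recurrence s(k) = s(k−2)·s(k−1): e.g. m·a = ma.
So term 6 is ama·maama.

amamaama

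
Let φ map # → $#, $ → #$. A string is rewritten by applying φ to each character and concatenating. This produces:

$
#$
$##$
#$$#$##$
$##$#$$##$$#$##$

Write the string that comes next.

#$$#$##$$##$#$$#$##$#$$##$$#$##$

Applying the rule to each of the 16 symbols of $##$#$$##$$#$##$ gives the pieces #$ $# $# #$ $# #$ #$ $# $# #$ #$ $# #$ $# $# #$, which concatenate to the answer.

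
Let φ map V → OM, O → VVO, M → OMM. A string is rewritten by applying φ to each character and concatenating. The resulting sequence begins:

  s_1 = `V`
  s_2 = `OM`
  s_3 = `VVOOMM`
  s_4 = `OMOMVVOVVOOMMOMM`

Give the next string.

Replace each of the 16 characters of OMOMVVOVVOOMMOMM in place — VVO OMM VVO OMM OM OM VVO OM OM VVO VVO OMM OMM VVO OMM OMM — and concatenate.

VVOOMMVVOOMMOMOMVVOOMOMVVOVVOOMMOMMVVOOMMOMM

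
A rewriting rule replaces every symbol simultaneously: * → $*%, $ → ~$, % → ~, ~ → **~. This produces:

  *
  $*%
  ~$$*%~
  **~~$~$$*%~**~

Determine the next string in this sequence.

$*%$*%**~**~~$**~~$~$$*%~**~$*%$*%**~

Replace each of the 14 characters of **~~$~$$*%~**~ in place — $*% $*% **~ **~ ~$ **~ ~$ ~$ $*% ~ **~ $*% $*% **~ — and concatenate.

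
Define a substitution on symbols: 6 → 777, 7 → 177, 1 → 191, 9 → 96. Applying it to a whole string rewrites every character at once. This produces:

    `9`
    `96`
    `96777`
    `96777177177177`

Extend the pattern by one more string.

96777177177177191177177191177177191177177

Replace each of the 14 characters of 96777177177177 in place — 96 777 177 177 177 191 177 177 191 177 177 191 177 177 — and concatenate.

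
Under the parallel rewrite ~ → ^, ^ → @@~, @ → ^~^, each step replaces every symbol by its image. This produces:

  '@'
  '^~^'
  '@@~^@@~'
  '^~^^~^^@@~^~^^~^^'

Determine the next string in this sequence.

@@~^@@~@@~^@@~@@~^~^^~^^@@~^@@~@@~^@@~@@~

φ(^~^^~^^@@~^~^^~^^) expands symbol-by-symbol to @@~ ^ @@~ @@~ ^ @@~ @@~ ^~^ ^~^ ^ @@~ ^ @@~ @@~ ^ @@~ @@~; joining the 17 pieces gives the next term.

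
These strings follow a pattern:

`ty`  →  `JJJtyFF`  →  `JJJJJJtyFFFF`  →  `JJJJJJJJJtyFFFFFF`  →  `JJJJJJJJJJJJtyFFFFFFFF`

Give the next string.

Every step adds JJJ to the front and FF to the end of the previous string.
Applying this once more to JJJJJJJJJJJJtyFFFFFFFF:

JJJJJJJJJJJJJJJtyFFFFFFFFFF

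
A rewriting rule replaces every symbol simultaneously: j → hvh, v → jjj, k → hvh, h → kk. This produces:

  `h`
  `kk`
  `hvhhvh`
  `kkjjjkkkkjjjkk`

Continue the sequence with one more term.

Applying the rule to each of the 14 symbols of kkjjjkkkkjjjkk gives the pieces hvh hvh hvh hvh hvh hvh hvh hvh hvh hvh hvh hvh hvh hvh, which concatenate to the answer.

hvhhvhhvhhvhhvhhvhhvhhvhhvhhvhhvhhvhhvhhvh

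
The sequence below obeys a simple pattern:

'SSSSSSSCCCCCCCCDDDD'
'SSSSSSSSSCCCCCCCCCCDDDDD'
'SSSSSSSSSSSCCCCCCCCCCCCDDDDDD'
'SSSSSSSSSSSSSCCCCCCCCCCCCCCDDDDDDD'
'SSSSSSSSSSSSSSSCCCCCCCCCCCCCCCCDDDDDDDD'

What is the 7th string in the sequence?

Term n consists of 2n+1 S's, followed by 2n+2 C's, followed by n+1 D's, where the shown terms are n = 3, 4, 5, 6, 7.
Setting n = 9 gives 19, 20, 10 characters in each block.

SSSSSSSSSSSSSSSSSSSCCCCCCCCCCCCCCCCCCCCDDDDDDDDDD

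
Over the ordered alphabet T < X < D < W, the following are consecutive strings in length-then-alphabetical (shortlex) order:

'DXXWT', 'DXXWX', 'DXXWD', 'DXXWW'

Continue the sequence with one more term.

The successor of DXXWW increments the rightmost position that isn't already W and resets every position after it to T.

DXDTT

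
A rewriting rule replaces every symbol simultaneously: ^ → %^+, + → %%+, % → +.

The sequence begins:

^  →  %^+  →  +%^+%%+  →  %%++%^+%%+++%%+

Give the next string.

Rewriting the 15 symbols of %%++%^+%%+++%%+ one by one yields + + %%+ %%+ + %^+ %%+ + + %%+ %%+ %%+ + + %%+; concatenated:

++%%+%%++%^+%%+++%%+%%+%%+++%%+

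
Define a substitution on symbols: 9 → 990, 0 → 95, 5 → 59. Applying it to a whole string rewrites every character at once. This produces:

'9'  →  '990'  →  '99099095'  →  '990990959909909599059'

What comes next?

9909909599099095990599909909599099095990599909909559990

φ(990990959909909599059) expands symbol-by-symbol to 990 990 95 990 990 95 990 59 990 990 95 990 990 95 990 59 990 990 95 59 990; joining the 21 pieces gives the next term.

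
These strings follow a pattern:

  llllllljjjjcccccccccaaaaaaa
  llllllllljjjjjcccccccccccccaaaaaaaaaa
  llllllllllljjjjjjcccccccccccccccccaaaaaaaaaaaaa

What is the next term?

The n-th term is 2n+3 l's then n+2 j's then 4n+1 c's then 3n+1 a's, where the shown terms are n = 2, 3, 4.
At n = 5 the blocks have lengths 13, 7, 21, 16.

llllllllllllljjjjjjjcccccccccccccccccccccaaaaaaaaaaaaaaaa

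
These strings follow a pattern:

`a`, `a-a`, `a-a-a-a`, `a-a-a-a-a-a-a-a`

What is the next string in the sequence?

s(k+1) = s(k)·-·s(k) — each term doubles the last with '-' between the halves.
One more doubling of a-a-a-a-a-a-a-a gives the answer.

a-a-a-a-a-a-a-a-a-a-a-a-a-a-a-a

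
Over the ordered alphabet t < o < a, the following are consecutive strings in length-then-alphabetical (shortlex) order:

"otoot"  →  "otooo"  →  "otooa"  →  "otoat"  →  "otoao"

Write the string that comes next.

Find the rightmost character of otoao below a, bump it to the next letter, and reset everything to its right to t.

otoaa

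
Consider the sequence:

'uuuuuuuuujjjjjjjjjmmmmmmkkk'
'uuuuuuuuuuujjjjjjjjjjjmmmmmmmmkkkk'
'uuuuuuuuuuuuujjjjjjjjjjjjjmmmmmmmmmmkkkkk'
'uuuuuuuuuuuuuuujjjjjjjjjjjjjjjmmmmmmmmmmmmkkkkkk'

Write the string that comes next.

Reading off run lengths: u runs 9, 11, 13, 15; j runs 9, 11, 13, 15; m runs 6, 8, 10, 12; k runs 3, 4, 5, 6 — each is linear in n, where the shown terms are n = 3, 4, 5, 6.
For the next term, n = 7, so the run lengths are 17, 17, 14, 7.

uuuuuuuuuuuuuuuuujjjjjjjjjjjjjjjjjmmmmmmmmmmmmmmkkkkkkk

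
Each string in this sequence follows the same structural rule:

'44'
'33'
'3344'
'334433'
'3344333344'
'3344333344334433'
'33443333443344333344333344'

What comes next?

This is a Fibonacci-style word recurrence s(k) = s(k−1)·s(k−2): e.g. 33·44 = 3344.
Continuing: 33443333443344333344333344 · 3344333344334433 gives term 8.

334433334433443333443333443344333344334433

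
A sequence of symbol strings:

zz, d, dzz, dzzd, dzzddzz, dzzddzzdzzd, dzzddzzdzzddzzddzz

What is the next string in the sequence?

Each term (from the third on) is the previous term followed by the one before it: term 3 = d·zz = dzz.
So term 8 is dzzddzzdzzddzzddzz·dzzddzzdzzd.

dzzddzzdzzddzzddzzdzzddzzdzzd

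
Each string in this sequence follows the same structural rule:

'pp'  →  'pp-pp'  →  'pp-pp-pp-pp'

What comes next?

pp-pp-pp-pp-pp-pp-pp-pp

Each string is two copies of the previous one joined by '-'.
One more doubling of pp-pp-pp-pp gives the answer.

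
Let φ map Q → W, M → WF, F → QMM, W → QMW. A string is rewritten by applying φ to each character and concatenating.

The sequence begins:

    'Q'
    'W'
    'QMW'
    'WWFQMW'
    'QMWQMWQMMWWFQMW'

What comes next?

WWFQMWWWFQMWWWFWFQMWQMWQMMWWFQMW

φ(QMWQMWQMMWWFQMW) expands symbol-by-symbol to W WF QMW W WF QMW W WF WF QMW QMW QMM W WF QMW; joining the 15 pieces gives the next term.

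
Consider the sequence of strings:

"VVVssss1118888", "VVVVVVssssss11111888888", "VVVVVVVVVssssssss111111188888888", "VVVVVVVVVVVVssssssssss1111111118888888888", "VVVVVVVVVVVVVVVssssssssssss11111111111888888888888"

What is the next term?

VVVVVVVVVVVVVVVVVVssssssssssssss111111111111188888888888888

Each string has the form V^{3n} s^{2n+2} 1^{2n+1} 8^{2n+2} (n = 1, 2, …).
Setting n = 6 gives 18, 14, 13, 14 characters in each block.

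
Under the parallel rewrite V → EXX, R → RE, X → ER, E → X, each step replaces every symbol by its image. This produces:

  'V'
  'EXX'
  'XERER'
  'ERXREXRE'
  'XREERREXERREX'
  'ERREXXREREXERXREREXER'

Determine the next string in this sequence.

XREREXERERREXREXERXREERREXREXERXRE

Applying the rule to each of the 21 symbols of ERREXXREREXERXREREXER gives the pieces X RE RE X ER ER RE X RE X ER X RE ER RE X RE X ER X RE, which concatenate to the answer.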